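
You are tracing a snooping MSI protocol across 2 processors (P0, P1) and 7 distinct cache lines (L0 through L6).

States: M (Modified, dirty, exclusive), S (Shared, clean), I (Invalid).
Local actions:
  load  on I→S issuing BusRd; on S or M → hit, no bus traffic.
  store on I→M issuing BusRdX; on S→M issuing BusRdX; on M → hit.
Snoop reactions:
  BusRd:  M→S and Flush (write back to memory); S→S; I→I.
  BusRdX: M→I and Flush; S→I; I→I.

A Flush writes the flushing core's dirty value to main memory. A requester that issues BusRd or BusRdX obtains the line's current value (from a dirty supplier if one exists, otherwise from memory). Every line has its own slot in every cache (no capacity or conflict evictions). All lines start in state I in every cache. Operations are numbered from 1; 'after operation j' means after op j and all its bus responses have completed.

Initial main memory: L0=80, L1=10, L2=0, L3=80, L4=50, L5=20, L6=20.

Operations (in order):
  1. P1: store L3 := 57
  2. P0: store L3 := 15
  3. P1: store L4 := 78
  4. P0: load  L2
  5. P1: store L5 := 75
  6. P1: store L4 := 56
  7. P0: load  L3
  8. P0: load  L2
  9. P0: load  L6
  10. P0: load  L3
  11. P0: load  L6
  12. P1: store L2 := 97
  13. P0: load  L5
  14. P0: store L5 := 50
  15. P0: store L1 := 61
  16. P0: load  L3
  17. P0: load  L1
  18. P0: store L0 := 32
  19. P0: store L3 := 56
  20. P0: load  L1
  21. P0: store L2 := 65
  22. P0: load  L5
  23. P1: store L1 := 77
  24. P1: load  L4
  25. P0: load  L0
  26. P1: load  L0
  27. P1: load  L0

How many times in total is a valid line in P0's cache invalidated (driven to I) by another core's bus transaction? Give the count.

1. P1: store L3 := 57  bus=[BusRdX]  L3: P0=I P1=M  mem[L3]=80
2. P0: store L3 := 15  bus=[BusRdX,Flush]  L3: P0=M P1=I  mem[L3]=57
3. P1: store L4 := 78  bus=[BusRdX]  L4: P0=I P1=M  mem[L4]=50
4. P0: load  L2  bus=[BusRd]  L2: P0=S P1=I  mem[L2]=0
5. P1: store L5 := 75  bus=[BusRdX]  L5: P0=I P1=M  mem[L5]=20
6. P1: store L4 := 56  bus=[-]  L4: P0=I P1=M  mem[L4]=50
7. P0: load  L3  bus=[-]  L3: P0=M P1=I  mem[L3]=57
8. P0: load  L2  bus=[-]  L2: P0=S P1=I  mem[L2]=0
9. P0: load  L6  bus=[BusRd]  L6: P0=S P1=I  mem[L6]=20
10. P0: load  L3  bus=[-]  L3: P0=M P1=I  mem[L3]=57
11. P0: load  L6  bus=[-]  L6: P0=S P1=I  mem[L6]=20
12. P1: store L2 := 97  bus=[BusRdX]  L2: P0=I P1=M  mem[L2]=0
13. P0: load  L5  bus=[BusRd,Flush]  L5: P0=S P1=S  mem[L5]=75
14. P0: store L5 := 50  bus=[BusRdX]  L5: P0=M P1=I  mem[L5]=75
15. P0: store L1 := 61  bus=[BusRdX]  L1: P0=M P1=I  mem[L1]=10
16. P0: load  L3  bus=[-]  L3: P0=M P1=I  mem[L3]=57
17. P0: load  L1  bus=[-]  L1: P0=M P1=I  mem[L1]=10
18. P0: store L0 := 32  bus=[BusRdX]  L0: P0=M P1=I  mem[L0]=80
19. P0: store L3 := 56  bus=[-]  L3: P0=M P1=I  mem[L3]=57
20. P0: load  L1  bus=[-]  L1: P0=M P1=I  mem[L1]=10
21. P0: store L2 := 65  bus=[BusRdX,Flush]  L2: P0=M P1=I  mem[L2]=97
22. P0: load  L5  bus=[-]  L5: P0=M P1=I  mem[L5]=75
23. P1: store L1 := 77  bus=[BusRdX,Flush]  L1: P0=I P1=M  mem[L1]=61
24. P1: load  L4  bus=[-]  L4: P0=I P1=M  mem[L4]=50
25. P0: load  L0  bus=[-]  L0: P0=M P1=I  mem[L0]=80
26. P1: load  L0  bus=[BusRd,Flush]  L0: P0=S P1=S  mem[L0]=32
27. P1: load  L0  bus=[-]  L0: P0=S P1=S  mem[L0]=32

invalidations = 2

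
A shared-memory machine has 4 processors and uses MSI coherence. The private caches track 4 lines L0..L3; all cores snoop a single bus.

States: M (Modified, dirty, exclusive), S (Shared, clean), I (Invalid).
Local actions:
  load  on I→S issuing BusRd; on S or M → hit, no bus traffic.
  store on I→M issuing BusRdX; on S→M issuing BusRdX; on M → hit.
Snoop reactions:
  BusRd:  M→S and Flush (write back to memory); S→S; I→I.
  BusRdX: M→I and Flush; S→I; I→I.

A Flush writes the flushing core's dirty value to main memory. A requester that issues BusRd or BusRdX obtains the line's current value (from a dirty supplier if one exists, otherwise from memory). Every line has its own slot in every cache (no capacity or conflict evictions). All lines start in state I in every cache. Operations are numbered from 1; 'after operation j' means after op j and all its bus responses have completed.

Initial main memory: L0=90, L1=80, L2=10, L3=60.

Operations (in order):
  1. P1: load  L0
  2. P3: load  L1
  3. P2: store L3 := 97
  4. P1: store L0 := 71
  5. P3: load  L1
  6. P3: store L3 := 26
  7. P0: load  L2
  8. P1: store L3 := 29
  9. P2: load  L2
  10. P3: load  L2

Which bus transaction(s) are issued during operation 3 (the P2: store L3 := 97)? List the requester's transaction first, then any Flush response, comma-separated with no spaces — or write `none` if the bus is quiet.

bus = BusRdX

step 1: P1: load  L0  ⟶  ISII  (L0)  txn=BusRd  M[L0]=90
step 2: P3: load  L1  ⟶  IIIS  (L1)  txn=BusRd  M[L1]=80
step 3: P2: store L3 := 97  ⟶  IIMI  (L3)  txn=BusRdX  M[L3]=60
step 4: P1: store L0 := 71  ⟶  IMII  (L0)  txn=BusRdX  M[L0]=90
step 5: P3: load  L1  ⟶  IIIS  (L1)  txn=∅  M[L1]=80
step 6: P3: store L3 := 26  ⟶  IIIM  (L3)  txn=BusRdX+Flush  M[L3]=97
step 7: P0: load  L2  ⟶  SIII  (L2)  txn=BusRd  M[L2]=10
step 8: P1: store L3 := 29  ⟶  IMII  (L3)  txn=BusRdX+Flush  M[L3]=26
step 9: P2: load  L2  ⟶  SISI  (L2)  txn=BusRd  M[L2]=10
step 10: P3: load  L2  ⟶  SISS  (L2)  txn=BusRd  M[L2]=10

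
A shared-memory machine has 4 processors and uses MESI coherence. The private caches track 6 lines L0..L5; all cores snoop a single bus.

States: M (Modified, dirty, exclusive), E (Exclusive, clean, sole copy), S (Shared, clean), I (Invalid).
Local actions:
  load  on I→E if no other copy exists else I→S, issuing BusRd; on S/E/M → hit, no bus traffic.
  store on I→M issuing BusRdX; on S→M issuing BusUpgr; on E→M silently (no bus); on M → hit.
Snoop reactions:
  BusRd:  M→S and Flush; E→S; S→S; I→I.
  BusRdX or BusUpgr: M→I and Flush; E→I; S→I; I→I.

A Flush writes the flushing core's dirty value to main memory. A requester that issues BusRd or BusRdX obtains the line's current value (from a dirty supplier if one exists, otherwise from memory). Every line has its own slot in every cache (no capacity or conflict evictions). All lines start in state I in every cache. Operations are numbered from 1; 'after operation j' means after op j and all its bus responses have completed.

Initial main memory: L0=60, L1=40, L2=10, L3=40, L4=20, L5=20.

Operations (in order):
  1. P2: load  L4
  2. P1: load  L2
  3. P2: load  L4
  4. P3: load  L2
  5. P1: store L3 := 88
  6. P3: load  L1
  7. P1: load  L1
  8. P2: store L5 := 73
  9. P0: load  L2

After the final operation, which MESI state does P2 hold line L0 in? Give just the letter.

  op1 P2: load  L4 → I/I/E/I on L4; bus BusRd; mem=20
  op2 P1: load  L2 → I/E/I/I on L2; bus BusRd; mem=10
  op3 P2: load  L4 → I/I/E/I on L4; bus (none); mem=20
  op4 P3: load  L2 → I/S/I/S on L2; bus BusRd; mem=10
  op5 P1: store L3 := 88 → I/M/I/I on L3; bus BusRdX; mem=40
  op6 P3: load  L1 → I/I/I/E on L1; bus BusRd; mem=40
  op7 P1: load  L1 → I/S/I/S on L1; bus BusRd; mem=40
  op8 P2: store L5 := 73 → I/I/M/I on L5; bus BusRdX; mem=20
  op9 P0: load  L2 → S/S/I/S on L2; bus BusRd; mem=10

state = I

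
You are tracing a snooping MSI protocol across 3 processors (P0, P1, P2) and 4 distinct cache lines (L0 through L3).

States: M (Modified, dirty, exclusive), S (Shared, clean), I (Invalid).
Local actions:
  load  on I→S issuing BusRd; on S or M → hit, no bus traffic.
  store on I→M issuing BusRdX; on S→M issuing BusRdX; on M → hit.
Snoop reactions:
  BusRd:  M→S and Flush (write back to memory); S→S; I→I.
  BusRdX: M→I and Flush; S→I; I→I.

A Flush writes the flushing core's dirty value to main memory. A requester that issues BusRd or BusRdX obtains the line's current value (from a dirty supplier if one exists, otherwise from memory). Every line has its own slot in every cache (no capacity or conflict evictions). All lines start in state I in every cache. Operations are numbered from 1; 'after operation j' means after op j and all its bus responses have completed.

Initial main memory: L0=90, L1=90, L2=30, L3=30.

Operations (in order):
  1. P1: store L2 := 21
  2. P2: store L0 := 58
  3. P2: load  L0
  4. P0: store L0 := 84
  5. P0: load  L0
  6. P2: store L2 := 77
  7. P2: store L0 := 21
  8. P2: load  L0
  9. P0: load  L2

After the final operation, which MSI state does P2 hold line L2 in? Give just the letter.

state = S

step 1: P1: store L2 := 21  ⟶  IMI  (L2)  txn=BusRdX  M[L2]=30
step 2: P2: store L0 := 58  ⟶  IIM  (L0)  txn=BusRdX  M[L0]=90
step 3: P2: load  L0  ⟶  IIM  (L0)  txn=∅  M[L0]=90
step 4: P0: store L0 := 84  ⟶  MII  (L0)  txn=BusRdX+Flush  M[L0]=58
step 5: P0: load  L0  ⟶  MII  (L0)  txn=∅  M[L0]=58
step 6: P2: store L2 := 77  ⟶  IIM  (L2)  txn=BusRdX+Flush  M[L2]=21
step 7: P2: store L0 := 21  ⟶  IIM  (L0)  txn=BusRdX+Flush  M[L0]=84
step 8: P2: load  L0  ⟶  IIM  (L0)  txn=∅  M[L0]=84
step 9: P0: load  L2  ⟶  SIS  (L2)  txn=BusRd+Flush  M[L2]=77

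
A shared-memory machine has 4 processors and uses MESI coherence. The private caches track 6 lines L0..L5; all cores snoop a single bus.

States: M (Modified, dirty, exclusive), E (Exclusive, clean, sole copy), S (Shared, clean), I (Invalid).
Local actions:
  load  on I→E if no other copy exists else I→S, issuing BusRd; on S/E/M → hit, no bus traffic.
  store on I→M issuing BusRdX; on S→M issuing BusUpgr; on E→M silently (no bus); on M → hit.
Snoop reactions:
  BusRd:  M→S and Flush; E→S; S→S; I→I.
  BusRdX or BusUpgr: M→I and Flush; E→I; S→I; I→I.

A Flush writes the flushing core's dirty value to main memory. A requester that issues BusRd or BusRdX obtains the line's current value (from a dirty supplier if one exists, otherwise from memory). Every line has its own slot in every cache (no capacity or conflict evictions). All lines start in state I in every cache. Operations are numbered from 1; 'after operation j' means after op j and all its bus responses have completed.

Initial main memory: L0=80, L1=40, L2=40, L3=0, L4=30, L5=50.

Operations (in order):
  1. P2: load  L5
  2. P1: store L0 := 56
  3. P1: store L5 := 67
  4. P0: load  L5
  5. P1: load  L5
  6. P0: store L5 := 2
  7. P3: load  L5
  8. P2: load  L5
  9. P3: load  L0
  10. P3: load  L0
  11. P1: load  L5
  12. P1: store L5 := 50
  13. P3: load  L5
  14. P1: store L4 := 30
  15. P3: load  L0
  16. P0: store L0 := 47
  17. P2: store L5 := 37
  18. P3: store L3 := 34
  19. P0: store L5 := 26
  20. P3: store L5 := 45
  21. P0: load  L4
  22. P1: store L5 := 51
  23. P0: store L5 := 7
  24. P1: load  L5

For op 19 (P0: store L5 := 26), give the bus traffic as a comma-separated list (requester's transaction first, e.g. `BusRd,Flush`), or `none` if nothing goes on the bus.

bus = BusRdX,Flush

step 1: P2: load  L5  ⟶  IIEI  (L5)  txn=BusRd  M[L5]=50
step 2: P1: store L0 := 56  ⟶  IMII  (L0)  txn=BusRdX  M[L0]=80
step 3: P1: store L5 := 67  ⟶  IMII  (L5)  txn=BusRdX  M[L5]=50
step 4: P0: load  L5  ⟶  SSII  (L5)  txn=BusRd+Flush  M[L5]=67
step 5: P1: load  L5  ⟶  SSII  (L5)  txn=∅  M[L5]=67
step 6: P0: store L5 := 2  ⟶  MIII  (L5)  txn=BusUpgr  M[L5]=67
step 7: P3: load  L5  ⟶  SIIS  (L5)  txn=BusRd+Flush  M[L5]=2
step 8: P2: load  L5  ⟶  SISS  (L5)  txn=BusRd  M[L5]=2
step 9: P3: load  L0  ⟶  ISIS  (L0)  txn=BusRd+Flush  M[L0]=56
step 10: P3: load  L0  ⟶  ISIS  (L0)  txn=∅  M[L0]=56
step 11: P1: load  L5  ⟶  SSSS  (L5)  txn=BusRd  M[L5]=2
step 12: P1: store L5 := 50  ⟶  IMII  (L5)  txn=BusUpgr  M[L5]=2
step 13: P3: load  L5  ⟶  ISIS  (L5)  txn=BusRd+Flush  M[L5]=50
step 14: P1: store L4 := 30  ⟶  IMII  (L4)  txn=BusRdX  M[L4]=30
step 15: P3: load  L0  ⟶  ISIS  (L0)  txn=∅  M[L0]=56
step 16: P0: store L0 := 47  ⟶  MIII  (L0)  txn=BusRdX  M[L0]=56
step 17: P2: store L5 := 37  ⟶  IIMI  (L5)  txn=BusRdX  M[L5]=50
step 18: P3: store L3 := 34  ⟶  IIIM  (L3)  txn=BusRdX  M[L3]=0
step 19: P0: store L5 := 26  ⟶  MIII  (L5)  txn=BusRdX+Flush  M[L5]=37
step 20: P3: store L5 := 45  ⟶  IIIM  (L5)  txn=BusRdX+Flush  M[L5]=26
step 21: P0: load  L4  ⟶  SSII  (L4)  txn=BusRd+Flush  M[L4]=30
step 22: P1: store L5 := 51  ⟶  IMII  (L5)  txn=BusRdX+Flush  M[L5]=45
step 23: P0: store L5 := 7  ⟶  MIII  (L5)  txn=BusRdX+Flush  M[L5]=51
step 24: P1: load  L5  ⟶  SSII  (L5)  txn=BusRd+Flush  M[L5]=7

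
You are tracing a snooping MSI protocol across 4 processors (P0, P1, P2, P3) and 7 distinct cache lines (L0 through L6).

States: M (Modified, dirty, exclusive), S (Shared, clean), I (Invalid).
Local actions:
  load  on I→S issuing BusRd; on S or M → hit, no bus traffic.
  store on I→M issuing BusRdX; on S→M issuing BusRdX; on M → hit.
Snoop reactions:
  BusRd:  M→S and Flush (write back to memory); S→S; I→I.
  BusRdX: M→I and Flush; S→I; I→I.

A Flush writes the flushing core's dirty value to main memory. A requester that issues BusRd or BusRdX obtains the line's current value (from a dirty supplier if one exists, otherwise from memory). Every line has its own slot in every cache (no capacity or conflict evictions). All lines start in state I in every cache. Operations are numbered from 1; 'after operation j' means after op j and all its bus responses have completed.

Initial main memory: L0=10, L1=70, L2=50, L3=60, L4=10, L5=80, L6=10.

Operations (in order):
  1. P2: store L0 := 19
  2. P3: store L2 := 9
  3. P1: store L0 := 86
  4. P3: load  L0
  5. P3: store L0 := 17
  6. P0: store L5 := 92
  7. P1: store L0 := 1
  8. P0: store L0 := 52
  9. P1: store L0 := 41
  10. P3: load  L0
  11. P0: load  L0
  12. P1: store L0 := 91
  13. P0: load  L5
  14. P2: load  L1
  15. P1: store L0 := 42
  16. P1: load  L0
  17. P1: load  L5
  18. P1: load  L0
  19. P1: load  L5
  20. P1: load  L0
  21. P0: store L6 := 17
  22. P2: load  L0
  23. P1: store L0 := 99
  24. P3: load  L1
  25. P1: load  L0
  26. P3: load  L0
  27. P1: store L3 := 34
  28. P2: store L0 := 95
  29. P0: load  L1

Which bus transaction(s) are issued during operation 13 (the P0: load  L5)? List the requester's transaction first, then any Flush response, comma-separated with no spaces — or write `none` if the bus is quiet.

bus = none

1. P2: store L0 := 19  bus=[BusRdX]  L0: P0=I P1=I P2=M P3=I  mem[L0]=10
2. P3: store L2 := 9  bus=[BusRdX]  L2: P0=I P1=I P2=I P3=M  mem[L2]=50
3. P1: store L0 := 86  bus=[BusRdX,Flush]  L0: P0=I P1=M P2=I P3=I  mem[L0]=19
4. P3: load  L0  bus=[BusRd,Flush]  L0: P0=I P1=S P2=I P3=S  mem[L0]=86
5. P3: store L0 := 17  bus=[BusRdX]  L0: P0=I P1=I P2=I P3=M  mem[L0]=86
6. P0: store L5 := 92  bus=[BusRdX]  L5: P0=M P1=I P2=I P3=I  mem[L5]=80
7. P1: store L0 := 1  bus=[BusRdX,Flush]  L0: P0=I P1=M P2=I P3=I  mem[L0]=17
8. P0: store L0 := 52  bus=[BusRdX,Flush]  L0: P0=M P1=I P2=I P3=I  mem[L0]=1
9. P1: store L0 := 41  bus=[BusRdX,Flush]  L0: P0=I P1=M P2=I P3=I  mem[L0]=52
10. P3: load  L0  bus=[BusRd,Flush]  L0: P0=I P1=S P2=I P3=S  mem[L0]=41
11. P0: load  L0  bus=[BusRd]  L0: P0=S P1=S P2=I P3=S  mem[L0]=41
12. P1: store L0 := 91  bus=[BusRdX]  L0: P0=I P1=M P2=I P3=I  mem[L0]=41
13. P0: load  L5  bus=[-]  L5: P0=M P1=I P2=I P3=I  mem[L5]=80
14. P2: load  L1  bus=[BusRd]  L1: P0=I P1=I P2=S P3=I  mem[L1]=70
15. P1: store L0 := 42  bus=[-]  L0: P0=I P1=M P2=I P3=I  mem[L0]=41
16. P1: load  L0  bus=[-]  L0: P0=I P1=M P2=I P3=I  mem[L0]=41
17. P1: load  L5  bus=[BusRd,Flush]  L5: P0=S P1=S P2=I P3=I  mem[L5]=92
18. P1: load  L0  bus=[-]  L0: P0=I P1=M P2=I P3=I  mem[L0]=41
19. P1: load  L5  bus=[-]  L5: P0=S P1=S P2=I P3=I  mem[L5]=92
20. P1: load  L0  bus=[-]  L0: P0=I P1=M P2=I P3=I  mem[L0]=41
21. P0: store L6 := 17  bus=[BusRdX]  L6: P0=M P1=I P2=I P3=I  mem[L6]=10
22. P2: load  L0  bus=[BusRd,Flush]  L0: P0=I P1=S P2=S P3=I  mem[L0]=42
23. P1: store L0 := 99  bus=[BusRdX]  L0: P0=I P1=M P2=I P3=I  mem[L0]=42
24. P3: load  L1  bus=[BusRd]  L1: P0=I P1=I P2=S P3=S  mem[L1]=70
25. P1: load  L0  bus=[-]  L0: P0=I P1=M P2=I P3=I  mem[L0]=42
26. P3: load  L0  bus=[BusRd,Flush]  L0: P0=I P1=S P2=I P3=S  mem[L0]=99
27. P1: store L3 := 34  bus=[BusRdX]  L3: P0=I P1=M P2=I P3=I  mem[L3]=60
28. P2: store L0 := 95  bus=[BusRdX]  L0: P0=I P1=I P2=M P3=I  mem[L0]=99
29. P0: load  L1  bus=[BusRd]  L1: P0=S P1=I P2=S P3=S  mem[L1]=70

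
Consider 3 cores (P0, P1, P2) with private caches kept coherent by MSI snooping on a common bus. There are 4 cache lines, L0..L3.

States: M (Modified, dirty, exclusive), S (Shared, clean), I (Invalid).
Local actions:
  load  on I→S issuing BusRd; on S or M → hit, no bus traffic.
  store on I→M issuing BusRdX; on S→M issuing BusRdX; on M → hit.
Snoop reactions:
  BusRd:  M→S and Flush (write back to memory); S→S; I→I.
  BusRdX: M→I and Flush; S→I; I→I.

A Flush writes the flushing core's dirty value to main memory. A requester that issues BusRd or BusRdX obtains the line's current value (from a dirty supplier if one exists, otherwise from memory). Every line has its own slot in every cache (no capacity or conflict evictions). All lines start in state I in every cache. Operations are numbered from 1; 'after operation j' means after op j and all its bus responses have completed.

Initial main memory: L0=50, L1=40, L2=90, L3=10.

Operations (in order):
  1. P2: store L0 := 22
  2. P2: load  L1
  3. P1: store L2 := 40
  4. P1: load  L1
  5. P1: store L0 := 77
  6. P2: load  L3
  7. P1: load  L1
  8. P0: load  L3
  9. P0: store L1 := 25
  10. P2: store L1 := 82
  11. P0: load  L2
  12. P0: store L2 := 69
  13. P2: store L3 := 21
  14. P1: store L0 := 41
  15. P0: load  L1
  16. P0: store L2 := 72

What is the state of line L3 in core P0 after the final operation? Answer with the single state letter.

  op1 P2: store L0 := 22 → I/I/M on L0; bus BusRdX; mem=50
  op2 P2: load  L1 → I/I/S on L1; bus BusRd; mem=40
  op3 P1: store L2 := 40 → I/M/I on L2; bus BusRdX; mem=90
  op4 P1: load  L1 → I/S/S on L1; bus BusRd; mem=40
  op5 P1: store L0 := 77 → I/M/I on L0; bus BusRdX Flush; mem=22
  op6 P2: load  L3 → I/I/S on L3; bus BusRd; mem=10
  op7 P1: load  L1 → I/S/S on L1; bus (none); mem=40
  op8 P0: load  L3 → S/I/S on L3; bus BusRd; mem=10
  op9 P0: store L1 := 25 → M/I/I on L1; bus BusRdX; mem=40
  op10 P2: store L1 := 82 → I/I/M on L1; bus BusRdX Flush; mem=25
  op11 P0: load  L2 → S/S/I on L2; bus BusRd Flush; mem=40
  op12 P0: store L2 := 69 → M/I/I on L2; bus BusRdX; mem=40
  op13 P2: store L3 := 21 → I/I/M on L3; bus BusRdX; mem=10
  op14 P1: store L0 := 41 → I/M/I on L0; bus (none); mem=22
  op15 P0: load  L1 → S/I/S on L1; bus BusRd Flush; mem=82
  op16 P0: store L2 := 72 → M/I/I on L2; bus (none); mem=40

state = I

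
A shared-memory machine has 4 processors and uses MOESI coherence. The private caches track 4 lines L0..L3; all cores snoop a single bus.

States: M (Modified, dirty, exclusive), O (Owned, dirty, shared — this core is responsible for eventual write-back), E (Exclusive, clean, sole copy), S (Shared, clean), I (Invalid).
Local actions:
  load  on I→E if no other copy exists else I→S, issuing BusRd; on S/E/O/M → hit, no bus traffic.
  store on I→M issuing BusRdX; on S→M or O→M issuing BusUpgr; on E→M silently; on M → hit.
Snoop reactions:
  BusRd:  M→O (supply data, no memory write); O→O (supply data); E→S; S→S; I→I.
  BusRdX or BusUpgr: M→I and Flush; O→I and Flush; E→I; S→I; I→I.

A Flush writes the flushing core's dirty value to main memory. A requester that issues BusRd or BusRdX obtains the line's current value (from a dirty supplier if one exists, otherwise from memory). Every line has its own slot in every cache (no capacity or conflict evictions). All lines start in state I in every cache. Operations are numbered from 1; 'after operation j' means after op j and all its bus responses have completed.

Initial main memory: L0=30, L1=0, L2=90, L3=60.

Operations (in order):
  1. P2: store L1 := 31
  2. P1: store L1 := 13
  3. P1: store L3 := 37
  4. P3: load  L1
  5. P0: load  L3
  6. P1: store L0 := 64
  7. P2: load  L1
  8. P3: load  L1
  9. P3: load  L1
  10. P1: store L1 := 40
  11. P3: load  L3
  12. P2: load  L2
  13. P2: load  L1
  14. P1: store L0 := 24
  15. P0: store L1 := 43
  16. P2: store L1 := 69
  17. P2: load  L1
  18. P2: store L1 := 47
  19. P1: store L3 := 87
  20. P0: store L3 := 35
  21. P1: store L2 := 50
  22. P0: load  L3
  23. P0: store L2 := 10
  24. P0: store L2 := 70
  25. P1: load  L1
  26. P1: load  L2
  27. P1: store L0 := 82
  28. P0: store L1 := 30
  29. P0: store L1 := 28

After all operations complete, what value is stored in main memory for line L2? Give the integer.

memory[L2] = 50

1. P2: store L1 := 31  bus=[BusRdX]  L1: P0=I P1=I P2=M P3=I  mem[L1]=0
2. P1: store L1 := 13  bus=[BusRdX,Flush]  L1: P0=I P1=M P2=I P3=I  mem[L1]=31
3. P1: store L3 := 37  bus=[BusRdX]  L3: P0=I P1=M P2=I P3=I  mem[L3]=60
4. P3: load  L1  bus=[BusRd]  L1: P0=I P1=O P2=I P3=S  mem[L1]=31
5. P0: load  L3  bus=[BusRd]  L3: P0=S P1=O P2=I P3=I  mem[L3]=60
6. P1: store L0 := 64  bus=[BusRdX]  L0: P0=I P1=M P2=I P3=I  mem[L0]=30
7. P2: load  L1  bus=[BusRd]  L1: P0=I P1=O P2=S P3=S  mem[L1]=31
8. P3: load  L1  bus=[-]  L1: P0=I P1=O P2=S P3=S  mem[L1]=31
9. P3: load  L1  bus=[-]  L1: P0=I P1=O P2=S P3=S  mem[L1]=31
10. P1: store L1 := 40  bus=[BusUpgr]  L1: P0=I P1=M P2=I P3=I  mem[L1]=31
11. P3: load  L3  bus=[BusRd]  L3: P0=S P1=O P2=I P3=S  mem[L3]=60
12. P2: load  L2  bus=[BusRd]  L2: P0=I P1=I P2=E P3=I  mem[L2]=90
13. P2: load  L1  bus=[BusRd]  L1: P0=I P1=O P2=S P3=I  mem[L1]=31
14. P1: store L0 := 24  bus=[-]  L0: P0=I P1=M P2=I P3=I  mem[L0]=30
15. P0: store L1 := 43  bus=[BusRdX,Flush]  L1: P0=M P1=I P2=I P3=I  mem[L1]=40
16. P2: store L1 := 69  bus=[BusRdX,Flush]  L1: P0=I P1=I P2=M P3=I  mem[L1]=43
17. P2: load  L1  bus=[-]  L1: P0=I P1=I P2=M P3=I  mem[L1]=43
18. P2: store L1 := 47  bus=[-]  L1: P0=I P1=I P2=M P3=I  mem[L1]=43
19. P1: store L3 := 87  bus=[BusUpgr]  L3: P0=I P1=M P2=I P3=I  mem[L3]=60
20. P0: store L3 := 35  bus=[BusRdX,Flush]  L3: P0=M P1=I P2=I P3=I  mem[L3]=87
21. P1: store L2 := 50  bus=[BusRdX]  L2: P0=I P1=M P2=I P3=I  mem[L2]=90
22. P0: load  L3  bus=[-]  L3: P0=M P1=I P2=I P3=I  mem[L3]=87
23. P0: store L2 := 10  bus=[BusRdX,Flush]  L2: P0=M P1=I P2=I P3=I  mem[L2]=50
24. P0: store L2 := 70  bus=[-]  L2: P0=M P1=I P2=I P3=I  mem[L2]=50
25. P1: load  L1  bus=[BusRd]  L1: P0=I P1=S P2=O P3=I  mem[L1]=43
26. P1: load  L2  bus=[BusRd]  L2: P0=O P1=S P2=I P3=I  mem[L2]=50
27. P1: store L0 := 82  bus=[-]  L0: P0=I P1=M P2=I P3=I  mem[L0]=30
28. P0: store L1 := 30  bus=[BusRdX,Flush]  L1: P0=M P1=I P2=I P3=I  mem[L1]=47
29. P0: store L1 := 28  bus=[-]  L1: P0=M P1=I P2=I P3=I  mem[L1]=47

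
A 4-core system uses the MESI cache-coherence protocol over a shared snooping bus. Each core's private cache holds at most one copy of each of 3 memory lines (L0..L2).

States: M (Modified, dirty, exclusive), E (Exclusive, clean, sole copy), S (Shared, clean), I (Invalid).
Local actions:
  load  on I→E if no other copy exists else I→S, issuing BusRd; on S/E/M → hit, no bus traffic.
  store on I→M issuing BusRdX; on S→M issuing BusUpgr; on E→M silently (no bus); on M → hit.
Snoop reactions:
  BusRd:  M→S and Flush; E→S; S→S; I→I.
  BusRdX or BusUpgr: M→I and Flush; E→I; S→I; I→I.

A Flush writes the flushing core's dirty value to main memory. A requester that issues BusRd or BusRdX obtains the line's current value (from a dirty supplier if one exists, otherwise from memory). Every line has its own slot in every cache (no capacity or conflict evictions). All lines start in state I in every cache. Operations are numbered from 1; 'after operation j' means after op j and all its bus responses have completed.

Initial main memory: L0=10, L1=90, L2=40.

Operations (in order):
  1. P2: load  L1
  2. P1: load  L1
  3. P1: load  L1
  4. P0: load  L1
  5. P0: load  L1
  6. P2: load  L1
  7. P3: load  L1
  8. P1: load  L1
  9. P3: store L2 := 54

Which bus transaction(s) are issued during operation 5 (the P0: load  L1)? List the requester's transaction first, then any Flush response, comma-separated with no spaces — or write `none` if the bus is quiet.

bus = none

[1] P2: load  L1 | P0:I, P1:I, P2:E(90), P3:I | bus: BusRd
[2] P1: load  L1 | P0:I, P1:S(90), P2:S(90), P3:I | bus: BusRd
[3] P1: load  L1 | P0:I, P1:S(90), P2:S(90), P3:I | bus: none
[4] P0: load  L1 | P0:S(90), P1:S(90), P2:S(90), P3:I | bus: BusRd
[5] P0: load  L1 | P0:S(90), P1:S(90), P2:S(90), P3:I | bus: none
[6] P2: load  L1 | P0:S(90), P1:S(90), P2:S(90), P3:I | bus: none
[7] P3: load  L1 | P0:S(90), P1:S(90), P2:S(90), P3:S(90) | bus: BusRd
[8] P1: load  L1 | P0:S(90), P1:S(90), P2:S(90), P3:S(90) | bus: none
[9] P3: store L2 := 54 | P0:I, P1:I, P2:I, P3:M(54) | bus: BusRdX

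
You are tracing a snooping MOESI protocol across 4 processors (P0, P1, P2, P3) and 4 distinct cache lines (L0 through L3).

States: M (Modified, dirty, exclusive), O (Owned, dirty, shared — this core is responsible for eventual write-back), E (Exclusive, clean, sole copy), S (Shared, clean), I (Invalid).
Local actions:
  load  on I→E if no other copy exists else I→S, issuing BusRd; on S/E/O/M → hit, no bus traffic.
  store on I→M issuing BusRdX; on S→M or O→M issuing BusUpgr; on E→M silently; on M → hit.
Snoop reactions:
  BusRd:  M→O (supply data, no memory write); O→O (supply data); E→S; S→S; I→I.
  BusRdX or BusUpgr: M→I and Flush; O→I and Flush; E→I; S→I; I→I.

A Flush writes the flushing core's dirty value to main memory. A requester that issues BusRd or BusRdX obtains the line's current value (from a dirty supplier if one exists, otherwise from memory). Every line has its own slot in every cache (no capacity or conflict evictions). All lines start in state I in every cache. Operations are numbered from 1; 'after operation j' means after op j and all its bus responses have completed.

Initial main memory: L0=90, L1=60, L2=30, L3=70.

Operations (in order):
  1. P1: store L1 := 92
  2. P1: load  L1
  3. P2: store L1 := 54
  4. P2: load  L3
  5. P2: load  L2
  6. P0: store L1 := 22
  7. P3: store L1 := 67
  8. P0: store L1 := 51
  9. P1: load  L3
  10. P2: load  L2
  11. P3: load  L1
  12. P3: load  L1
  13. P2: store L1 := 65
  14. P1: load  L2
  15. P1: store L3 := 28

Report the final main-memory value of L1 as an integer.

1. P1: store L1 := 92  bus=[BusRdX]  L1: P0=I P1=M P2=I P3=I  mem[L1]=60
2. P1: load  L1  bus=[-]  L1: P0=I P1=M P2=I P3=I  mem[L1]=60
3. P2: store L1 := 54  bus=[BusRdX,Flush]  L1: P0=I P1=I P2=M P3=I  mem[L1]=92
4. P2: load  L3  bus=[BusRd]  L3: P0=I P1=I P2=E P3=I  mem[L3]=70
5. P2: load  L2  bus=[BusRd]  L2: P0=I P1=I P2=E P3=I  mem[L2]=30
6. P0: store L1 := 22  bus=[BusRdX,Flush]  L1: P0=M P1=I P2=I P3=I  mem[L1]=54
7. P3: store L1 := 67  bus=[BusRdX,Flush]  L1: P0=I P1=I P2=I P3=M  mem[L1]=22
8. P0: store L1 := 51  bus=[BusRdX,Flush]  L1: P0=M P1=I P2=I P3=I  mem[L1]=67
9. P1: load  L3  bus=[BusRd]  L3: P0=I P1=S P2=S P3=I  mem[L3]=70
10. P2: load  L2  bus=[-]  L2: P0=I P1=I P2=E P3=I  mem[L2]=30
11. P3: load  L1  bus=[BusRd]  L1: P0=O P1=I P2=I P3=S  mem[L1]=67
12. P3: load  L1  bus=[-]  L1: P0=O P1=I P2=I P3=S  mem[L1]=67
13. P2: store L1 := 65  bus=[BusRdX,Flush]  L1: P0=I P1=I P2=M P3=I  mem[L1]=51
14. P1: load  L2  bus=[BusRd]  L2: P0=I P1=S P2=S P3=I  mem[L2]=30
15. P1: store L3 := 28  bus=[BusUpgr]  L3: P0=I P1=M P2=I P3=I  mem[L3]=70

memory[L1] = 51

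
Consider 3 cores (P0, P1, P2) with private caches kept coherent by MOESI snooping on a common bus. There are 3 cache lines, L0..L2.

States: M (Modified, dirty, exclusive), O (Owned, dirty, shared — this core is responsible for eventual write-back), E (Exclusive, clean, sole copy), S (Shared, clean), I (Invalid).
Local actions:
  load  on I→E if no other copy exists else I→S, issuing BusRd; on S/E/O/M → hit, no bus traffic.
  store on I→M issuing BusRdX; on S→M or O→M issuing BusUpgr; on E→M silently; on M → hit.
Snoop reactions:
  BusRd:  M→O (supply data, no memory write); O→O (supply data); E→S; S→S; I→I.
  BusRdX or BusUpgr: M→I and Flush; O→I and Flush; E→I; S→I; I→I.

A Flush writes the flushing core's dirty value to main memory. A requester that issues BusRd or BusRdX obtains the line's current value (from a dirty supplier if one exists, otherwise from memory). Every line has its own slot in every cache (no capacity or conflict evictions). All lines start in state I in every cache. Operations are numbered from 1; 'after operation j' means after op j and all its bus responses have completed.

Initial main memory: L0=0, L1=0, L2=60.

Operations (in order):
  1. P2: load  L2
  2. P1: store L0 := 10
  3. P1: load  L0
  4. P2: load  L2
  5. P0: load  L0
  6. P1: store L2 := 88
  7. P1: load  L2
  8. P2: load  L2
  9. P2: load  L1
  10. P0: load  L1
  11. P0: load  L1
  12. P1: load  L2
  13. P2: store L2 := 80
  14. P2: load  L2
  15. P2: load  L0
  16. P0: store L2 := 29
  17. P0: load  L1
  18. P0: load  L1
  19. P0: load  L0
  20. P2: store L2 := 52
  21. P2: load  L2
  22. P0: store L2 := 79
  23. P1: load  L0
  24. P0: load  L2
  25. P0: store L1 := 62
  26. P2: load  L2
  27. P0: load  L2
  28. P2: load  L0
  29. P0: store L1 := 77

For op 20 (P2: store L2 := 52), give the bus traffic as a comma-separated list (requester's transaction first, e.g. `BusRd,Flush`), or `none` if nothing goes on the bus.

step 1: P2: load  L2  ⟶  IIE  (L2)  txn=BusRd  M[L2]=60
step 2: P1: store L0 := 10  ⟶  IMI  (L0)  txn=BusRdX  M[L0]=0
step 3: P1: load  L0  ⟶  IMI  (L0)  txn=∅  M[L0]=0
step 4: P2: load  L2  ⟶  IIE  (L2)  txn=∅  M[L2]=60
step 5: P0: load  L0  ⟶  SOI  (L0)  txn=BusRd  M[L0]=0
step 6: P1: store L2 := 88  ⟶  IMI  (L2)  txn=BusRdX  M[L2]=60
step 7: P1: load  L2  ⟶  IMI  (L2)  txn=∅  M[L2]=60
step 8: P2: load  L2  ⟶  IOS  (L2)  txn=BusRd  M[L2]=60
step 9: P2: load  L1  ⟶  IIE  (L1)  txn=BusRd  M[L1]=0
step 10: P0: load  L1  ⟶  SIS  (L1)  txn=BusRd  M[L1]=0
step 11: P0: load  L1  ⟶  SIS  (L1)  txn=∅  M[L1]=0
step 12: P1: load  L2  ⟶  IOS  (L2)  txn=∅  M[L2]=60
step 13: P2: store L2 := 80  ⟶  IIM  (L2)  txn=BusUpgr+Flush  M[L2]=88
step 14: P2: load  L2  ⟶  IIM  (L2)  txn=∅  M[L2]=88
step 15: P2: load  L0  ⟶  SOS  (L0)  txn=BusRd  M[L0]=0
step 16: P0: store L2 := 29  ⟶  MII  (L2)  txn=BusRdX+Flush  M[L2]=80
step 17: P0: load  L1  ⟶  SIS  (L1)  txn=∅  M[L1]=0
step 18: P0: load  L1  ⟶  SIS  (L1)  txn=∅  M[L1]=0
step 19: P0: load  L0  ⟶  SOS  (L0)  txn=∅  M[L0]=0
step 20: P2: store L2 := 52  ⟶  IIM  (L2)  txn=BusRdX+Flush  M[L2]=29
step 21: P2: load  L2  ⟶  IIM  (L2)  txn=∅  M[L2]=29
step 22: P0: store L2 := 79  ⟶  MII  (L2)  txn=BusRdX+Flush  M[L2]=52
step 23: P1: load  L0  ⟶  SOS  (L0)  txn=∅  M[L0]=0
step 24: P0: load  L2  ⟶  MII  (L2)  txn=∅  M[L2]=52
step 25: P0: store L1 := 62  ⟶  MII  (L1)  txn=BusUpgr  M[L1]=0
step 26: P2: load  L2  ⟶  OIS  (L2)  txn=BusRd  M[L2]=52
step 27: P0: load  L2  ⟶  OIS  (L2)  txn=∅  M[L2]=52
step 28: P2: load  L0  ⟶  SOS  (L0)  txn=∅  M[L0]=0
step 29: P0: store L1 := 77  ⟶  MII  (L1)  txn=∅  M[L1]=0

bus = BusRdX,Flush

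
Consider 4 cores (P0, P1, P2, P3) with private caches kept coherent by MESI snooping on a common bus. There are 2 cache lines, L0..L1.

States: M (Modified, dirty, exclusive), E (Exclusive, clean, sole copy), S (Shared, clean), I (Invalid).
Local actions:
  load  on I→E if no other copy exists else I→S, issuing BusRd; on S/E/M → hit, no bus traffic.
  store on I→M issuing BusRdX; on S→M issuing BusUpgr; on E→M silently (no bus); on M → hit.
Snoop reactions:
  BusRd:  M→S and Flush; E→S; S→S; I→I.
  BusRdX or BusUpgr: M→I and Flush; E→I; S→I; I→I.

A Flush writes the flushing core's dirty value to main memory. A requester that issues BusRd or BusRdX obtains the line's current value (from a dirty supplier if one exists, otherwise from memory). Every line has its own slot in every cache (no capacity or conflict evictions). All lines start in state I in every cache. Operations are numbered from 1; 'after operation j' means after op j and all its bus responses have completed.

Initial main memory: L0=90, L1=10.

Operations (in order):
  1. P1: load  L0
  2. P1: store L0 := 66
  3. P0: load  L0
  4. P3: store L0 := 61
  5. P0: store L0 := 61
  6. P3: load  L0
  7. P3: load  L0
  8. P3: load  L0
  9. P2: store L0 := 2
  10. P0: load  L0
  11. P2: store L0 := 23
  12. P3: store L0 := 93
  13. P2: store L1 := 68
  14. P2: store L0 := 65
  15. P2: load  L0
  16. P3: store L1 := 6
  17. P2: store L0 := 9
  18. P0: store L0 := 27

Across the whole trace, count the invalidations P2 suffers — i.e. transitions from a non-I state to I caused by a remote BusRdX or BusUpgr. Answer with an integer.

invalidations = 3

1. P1: load  L0  bus=[BusRd]  L0: P0=I P1=E P2=I P3=I  mem[L0]=90
2. P1: store L0 := 66  bus=[-]  L0: P0=I P1=M P2=I P3=I  mem[L0]=90
3. P0: load  L0  bus=[BusRd,Flush]  L0: P0=S P1=S P2=I P3=I  mem[L0]=66
4. P3: store L0 := 61  bus=[BusRdX]  L0: P0=I P1=I P2=I P3=M  mem[L0]=66
5. P0: store L0 := 61  bus=[BusRdX,Flush]  L0: P0=M P1=I P2=I P3=I  mem[L0]=61
6. P3: load  L0  bus=[BusRd,Flush]  L0: P0=S P1=I P2=I P3=S  mem[L0]=61
7. P3: load  L0  bus=[-]  L0: P0=S P1=I P2=I P3=S  mem[L0]=61
8. P3: load  L0  bus=[-]  L0: P0=S P1=I P2=I P3=S  mem[L0]=61
9. P2: store L0 := 2  bus=[BusRdX]  L0: P0=I P1=I P2=M P3=I  mem[L0]=61
10. P0: load  L0  bus=[BusRd,Flush]  L0: P0=S P1=I P2=S P3=I  mem[L0]=2
11. P2: store L0 := 23  bus=[BusUpgr]  L0: P0=I P1=I P2=M P3=I  mem[L0]=2
12. P3: store L0 := 93  bus=[BusRdX,Flush]  L0: P0=I P1=I P2=I P3=M  mem[L0]=23
13. P2: store L1 := 68  bus=[BusRdX]  L1: P0=I P1=I P2=M P3=I  mem[L1]=10
14. P2: store L0 := 65  bus=[BusRdX,Flush]  L0: P0=I P1=I P2=M P3=I  mem[L0]=93
15. P2: load  L0  bus=[-]  L0: P0=I P1=I P2=M P3=I  mem[L0]=93
16. P3: store L1 := 6  bus=[BusRdX,Flush]  L1: P0=I P1=I P2=I P3=M  mem[L1]=68
17. P2: store L0 := 9  bus=[-]  L0: P0=I P1=I P2=M P3=I  mem[L0]=93
18. P0: store L0 := 27  bus=[BusRdX,Flush]  L0: P0=M P1=I P2=I P3=I  mem[L0]=9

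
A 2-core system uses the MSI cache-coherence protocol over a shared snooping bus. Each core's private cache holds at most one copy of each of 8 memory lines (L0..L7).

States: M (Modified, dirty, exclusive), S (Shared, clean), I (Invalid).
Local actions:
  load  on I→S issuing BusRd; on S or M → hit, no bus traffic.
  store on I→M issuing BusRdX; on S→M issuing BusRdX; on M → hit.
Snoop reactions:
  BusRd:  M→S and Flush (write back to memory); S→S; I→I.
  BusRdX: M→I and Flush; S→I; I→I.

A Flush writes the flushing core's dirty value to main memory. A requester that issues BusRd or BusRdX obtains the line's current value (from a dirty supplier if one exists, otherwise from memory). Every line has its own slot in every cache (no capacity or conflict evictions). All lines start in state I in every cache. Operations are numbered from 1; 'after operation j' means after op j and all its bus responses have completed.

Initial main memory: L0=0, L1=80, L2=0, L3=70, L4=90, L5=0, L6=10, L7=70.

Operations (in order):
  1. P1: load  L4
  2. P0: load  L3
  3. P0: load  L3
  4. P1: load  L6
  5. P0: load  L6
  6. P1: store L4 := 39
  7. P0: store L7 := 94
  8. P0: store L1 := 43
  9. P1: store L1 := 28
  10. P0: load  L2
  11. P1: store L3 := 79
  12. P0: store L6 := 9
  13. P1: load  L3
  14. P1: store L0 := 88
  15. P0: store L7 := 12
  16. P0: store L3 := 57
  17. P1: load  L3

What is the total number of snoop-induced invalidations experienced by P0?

invalidations = 2

step 1: P1: load  L4  ⟶  IS  (L4)  txn=BusRd  M[L4]=90
step 2: P0: load  L3  ⟶  SI  (L3)  txn=BusRd  M[L3]=70
step 3: P0: load  L3  ⟶  SI  (L3)  txn=∅  M[L3]=70
step 4: P1: load  L6  ⟶  IS  (L6)  txn=BusRd  M[L6]=10
step 5: P0: load  L6  ⟶  SS  (L6)  txn=BusRd  M[L6]=10
step 6: P1: store L4 := 39  ⟶  IM  (L4)  txn=BusRdX  M[L4]=90
step 7: P0: store L7 := 94  ⟶  MI  (L7)  txn=BusRdX  M[L7]=70
step 8: P0: store L1 := 43  ⟶  MI  (L1)  txn=BusRdX  M[L1]=80
step 9: P1: store L1 := 28  ⟶  IM  (L1)  txn=BusRdX+Flush  M[L1]=43
step 10: P0: load  L2  ⟶  SI  (L2)  txn=BusRd  M[L2]=0
step 11: P1: store L3 := 79  ⟶  IM  (L3)  txn=BusRdX  M[L3]=70
step 12: P0: store L6 := 9  ⟶  MI  (L6)  txn=BusRdX  M[L6]=10
step 13: P1: load  L3  ⟶  IM  (L3)  txn=∅  M[L3]=70
step 14: P1: store L0 := 88  ⟶  IM  (L0)  txn=BusRdX  M[L0]=0
step 15: P0: store L7 := 12  ⟶  MI  (L7)  txn=∅  M[L7]=70
step 16: P0: store L3 := 57  ⟶  MI  (L3)  txn=BusRdX+Flush  M[L3]=79
step 17: P1: load  L3  ⟶  SS  (L3)  txn=BusRd+Flush  M[L3]=57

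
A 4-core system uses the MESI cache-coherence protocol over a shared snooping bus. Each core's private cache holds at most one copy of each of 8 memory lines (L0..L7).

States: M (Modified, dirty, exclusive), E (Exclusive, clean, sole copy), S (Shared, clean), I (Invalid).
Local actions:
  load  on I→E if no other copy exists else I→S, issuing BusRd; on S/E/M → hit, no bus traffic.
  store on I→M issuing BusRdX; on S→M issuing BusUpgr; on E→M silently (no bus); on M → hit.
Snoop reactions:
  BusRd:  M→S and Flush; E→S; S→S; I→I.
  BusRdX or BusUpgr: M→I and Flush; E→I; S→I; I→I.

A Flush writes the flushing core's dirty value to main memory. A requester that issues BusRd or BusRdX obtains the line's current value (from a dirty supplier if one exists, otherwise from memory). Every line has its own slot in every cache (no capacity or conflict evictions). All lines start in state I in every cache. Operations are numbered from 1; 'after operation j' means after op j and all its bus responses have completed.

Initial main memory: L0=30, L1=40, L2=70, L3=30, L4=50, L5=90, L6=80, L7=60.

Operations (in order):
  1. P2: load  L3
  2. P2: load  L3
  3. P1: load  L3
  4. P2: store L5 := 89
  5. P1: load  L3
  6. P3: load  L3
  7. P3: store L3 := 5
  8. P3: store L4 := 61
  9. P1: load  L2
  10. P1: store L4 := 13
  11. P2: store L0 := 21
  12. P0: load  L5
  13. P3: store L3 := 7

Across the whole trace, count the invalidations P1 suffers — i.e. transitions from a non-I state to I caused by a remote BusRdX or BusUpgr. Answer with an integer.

  op1 P2: load  L3 → I/I/E/I on L3; bus BusRd; mem=30
  op2 P2: load  L3 → I/I/E/I on L3; bus (none); mem=30
  op3 P1: load  L3 → I/S/S/I on L3; bus BusRd; mem=30
  op4 P2: store L5 := 89 → I/I/M/I on L5; bus BusRdX; mem=90
  op5 P1: load  L3 → I/S/S/I on L3; bus (none); mem=30
  op6 P3: load  L3 → I/S/S/S on L3; bus BusRd; mem=30
  op7 P3: store L3 := 5 → I/I/I/M on L3; bus BusUpgr; mem=30
  op8 P3: store L4 := 61 → I/I/I/M on L4; bus BusRdX; mem=50
  op9 P1: load  L2 → I/E/I/I on L2; bus BusRd; mem=70
  op10 P1: store L4 := 13 → I/M/I/I on L4; bus BusRdX Flush; mem=61
  op11 P2: store L0 := 21 → I/I/M/I on L0; bus BusRdX; mem=30
  op12 P0: load  L5 → S/I/S/I on L5; bus BusRd Flush; mem=89
  op13 P3: store L3 := 7 → I/I/I/M on L3; bus (none); mem=30

invalidations = 1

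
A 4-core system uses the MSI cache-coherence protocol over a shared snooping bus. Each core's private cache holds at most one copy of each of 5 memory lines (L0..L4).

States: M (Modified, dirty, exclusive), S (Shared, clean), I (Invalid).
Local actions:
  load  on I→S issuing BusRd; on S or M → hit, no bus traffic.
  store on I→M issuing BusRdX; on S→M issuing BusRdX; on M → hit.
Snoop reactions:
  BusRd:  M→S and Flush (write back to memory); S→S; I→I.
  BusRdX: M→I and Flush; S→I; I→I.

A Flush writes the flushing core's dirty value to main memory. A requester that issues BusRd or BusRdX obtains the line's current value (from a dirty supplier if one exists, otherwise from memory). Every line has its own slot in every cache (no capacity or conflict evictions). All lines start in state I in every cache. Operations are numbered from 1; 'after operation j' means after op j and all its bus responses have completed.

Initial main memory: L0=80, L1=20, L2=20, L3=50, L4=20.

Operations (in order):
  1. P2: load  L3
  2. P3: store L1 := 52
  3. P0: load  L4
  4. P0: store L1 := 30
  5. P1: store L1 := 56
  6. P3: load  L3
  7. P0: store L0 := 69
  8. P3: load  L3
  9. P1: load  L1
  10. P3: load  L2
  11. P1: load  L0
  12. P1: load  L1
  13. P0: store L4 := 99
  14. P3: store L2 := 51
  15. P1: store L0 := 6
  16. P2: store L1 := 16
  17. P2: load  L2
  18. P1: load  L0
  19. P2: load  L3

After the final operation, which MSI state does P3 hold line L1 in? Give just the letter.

1. P2: load  L3  bus=[BusRd]  L3: P0=I P1=I P2=S P3=I  mem[L3]=50
2. P3: store L1 := 52  bus=[BusRdX]  L1: P0=I P1=I P2=I P3=M  mem[L1]=20
3. P0: load  L4  bus=[BusRd]  L4: P0=S P1=I P2=I P3=I  mem[L4]=20
4. P0: store L1 := 30  bus=[BusRdX,Flush]  L1: P0=M P1=I P2=I P3=I  mem[L1]=52
5. P1: store L1 := 56  bus=[BusRdX,Flush]  L1: P0=I P1=M P2=I P3=I  mem[L1]=30
6. P3: load  L3  bus=[BusRd]  L3: P0=I P1=I P2=S P3=S  mem[L3]=50
7. P0: store L0 := 69  bus=[BusRdX]  L0: P0=M P1=I P2=I P3=I  mem[L0]=80
8. P3: load  L3  bus=[-]  L3: P0=I P1=I P2=S P3=S  mem[L3]=50
9. P1: load  L1  bus=[-]  L1: P0=I P1=M P2=I P3=I  mem[L1]=30
10. P3: load  L2  bus=[BusRd]  L2: P0=I P1=I P2=I P3=S  mem[L2]=20
11. P1: load  L0  bus=[BusRd,Flush]  L0: P0=S P1=S P2=I P3=I  mem[L0]=69
12. P1: load  L1  bus=[-]  L1: P0=I P1=M P2=I P3=I  mem[L1]=30
13. P0: store L4 := 99  bus=[BusRdX]  L4: P0=M P1=I P2=I P3=I  mem[L4]=20
14. P3: store L2 := 51  bus=[BusRdX]  L2: P0=I P1=I P2=I P3=M  mem[L2]=20
15. P1: store L0 := 6  bus=[BusRdX]  L0: P0=I P1=M P2=I P3=I  mem[L0]=69
16. P2: store L1 := 16  bus=[BusRdX,Flush]  L1: P0=I P1=I P2=M P3=I  mem[L1]=56
17. P2: load  L2  bus=[BusRd,Flush]  L2: P0=I P1=I P2=S P3=S  mem[L2]=51
18. P1: load  L0  bus=[-]  L0: P0=I P1=M P2=I P3=I  mem[L0]=69
19. P2: load  L3  bus=[-]  L3: P0=I P1=I P2=S P3=S  mem[L3]=50

state = I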